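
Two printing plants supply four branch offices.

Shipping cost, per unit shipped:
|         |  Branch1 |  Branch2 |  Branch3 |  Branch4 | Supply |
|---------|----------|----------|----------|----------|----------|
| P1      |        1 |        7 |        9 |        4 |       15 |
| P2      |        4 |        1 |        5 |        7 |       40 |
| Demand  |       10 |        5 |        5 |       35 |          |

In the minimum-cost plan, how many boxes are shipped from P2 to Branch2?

Solving gives:
  P1→Branch4: 15 boxes
  P2→Branch1: 10 boxes
  P2→Branch2: 5 boxes
  P2→Branch3: 5 boxes
  P2→Branch4: 20 boxes
Total cost = 270.
So P2→Branch2 carries 5 boxes.

5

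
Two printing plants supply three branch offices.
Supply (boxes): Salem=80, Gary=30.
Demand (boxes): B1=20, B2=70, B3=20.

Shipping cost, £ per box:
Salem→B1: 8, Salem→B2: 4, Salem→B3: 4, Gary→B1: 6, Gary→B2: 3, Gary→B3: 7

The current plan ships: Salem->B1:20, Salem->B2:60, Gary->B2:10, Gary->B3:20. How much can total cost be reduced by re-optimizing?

Current plan cost = 20·8 + 60·4 + 10·3 + 20·7 = £570.
Optimal plan:
  Salem to B2: 60 boxes
  Salem to B3: 20 boxes
  Gary to B1: 20 boxes
  Gary to B2: 10 boxes
Optimal cost = £470.
Saving = 570 − 470 = £100.

100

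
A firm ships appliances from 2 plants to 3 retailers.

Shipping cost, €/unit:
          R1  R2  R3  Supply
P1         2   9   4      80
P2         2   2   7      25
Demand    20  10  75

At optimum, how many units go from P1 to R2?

The minimum-cost plan:
  P1–R1: 5 × €2 = €10
  P1–R3: 75 × €4 = €300
  P2–R1: 15 × €2 = €30
  P2–R2: 10 × €2 = €20
Total cost = €360.
The route P1→R2 is not used.

0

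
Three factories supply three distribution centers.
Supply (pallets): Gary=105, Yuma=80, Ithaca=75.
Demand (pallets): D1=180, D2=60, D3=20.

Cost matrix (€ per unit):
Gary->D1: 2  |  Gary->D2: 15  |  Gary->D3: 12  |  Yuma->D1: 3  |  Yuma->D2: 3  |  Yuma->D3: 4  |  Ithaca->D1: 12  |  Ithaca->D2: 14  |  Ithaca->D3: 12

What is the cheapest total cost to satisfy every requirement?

An optimal shipping plan:
  Gary->D1: 105 × €2 = €210
  Yuma->D1: 20 × €3 = €60
  Yuma->D2: 60 × €3 = €180
  Ithaca->D1: 55 × €12 = €660
  Ithaca->D3: 20 × €12 = €240
Total = 210 + 60 + 180 + 660 + 240 = €1350.

1350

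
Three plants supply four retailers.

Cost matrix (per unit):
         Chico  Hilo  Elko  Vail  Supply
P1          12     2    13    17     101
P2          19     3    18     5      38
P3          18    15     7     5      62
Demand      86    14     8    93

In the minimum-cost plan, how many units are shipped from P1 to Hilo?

14

Solving gives:
  P1->Chico: 86 units
  P1->Hilo: 14 units
  P1->Elko: 1 units
  P2->Vail: 38 units
  P3->Elko: 7 units
  P3->Vail: 55 units
Total cost = 1587.
So P1→Hilo carries 14 units.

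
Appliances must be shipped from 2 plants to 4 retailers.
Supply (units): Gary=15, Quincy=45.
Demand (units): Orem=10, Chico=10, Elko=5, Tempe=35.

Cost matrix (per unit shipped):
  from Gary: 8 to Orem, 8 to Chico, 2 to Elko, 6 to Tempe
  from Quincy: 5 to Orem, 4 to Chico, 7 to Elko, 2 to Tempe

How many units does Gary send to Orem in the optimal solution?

Solving gives:
  Gary to Orem: 10 × 8 = 80
  Gary to Elko: 5 × 2 = 10
  Quincy to Chico: 10 × 4 = 40
  Quincy to Tempe: 35 × 2 = 70
Total cost = 200.
So Gary→Orem carries 10 units.

10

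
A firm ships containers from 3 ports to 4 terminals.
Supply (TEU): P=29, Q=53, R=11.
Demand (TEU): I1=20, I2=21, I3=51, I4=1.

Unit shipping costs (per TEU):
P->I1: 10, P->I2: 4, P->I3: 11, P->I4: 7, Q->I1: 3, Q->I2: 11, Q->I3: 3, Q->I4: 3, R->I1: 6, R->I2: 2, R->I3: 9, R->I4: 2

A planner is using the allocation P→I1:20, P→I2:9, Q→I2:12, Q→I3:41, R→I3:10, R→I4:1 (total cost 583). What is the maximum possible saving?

Current plan cost = 20·10 + 9·4 + 12·11 + 41·3 + 10·9 + 1·2 = 583.
Optimal plan:
  P to I1: 8 × 10 = 80
  P to I2: 21 × 4 = 84
  Q to I1: 2 × 3 = 6
  Q to I3: 51 × 3 = 153
  R to I1: 10 × 6 = 60
  R to I4: 1 × 2 = 2
Optimal cost = 385.
Saving = 583 − 385 = 198.

198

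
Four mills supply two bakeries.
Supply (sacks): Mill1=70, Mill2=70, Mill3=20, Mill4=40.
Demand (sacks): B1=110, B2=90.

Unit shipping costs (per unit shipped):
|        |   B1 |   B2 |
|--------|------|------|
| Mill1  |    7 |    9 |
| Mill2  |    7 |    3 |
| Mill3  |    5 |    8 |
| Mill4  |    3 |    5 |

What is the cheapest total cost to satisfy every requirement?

A cheapest plan:
  Mill1 to B1: 70 × 7 = 490
  Mill2 to B2: 70 × 3 = 210
  Mill3 to B1: 20 × 5 = 100
  Mill4 to B1: 20 × 3 = 60
  Mill4 to B2: 20 × 5 = 100
Total = 490 + 210 + 100 + 60 + 100 = 960.
(Supply check: Mill1 ships 70; Mill2 ships 70; Mill3 ships 20; Mill4 ships 40.)

960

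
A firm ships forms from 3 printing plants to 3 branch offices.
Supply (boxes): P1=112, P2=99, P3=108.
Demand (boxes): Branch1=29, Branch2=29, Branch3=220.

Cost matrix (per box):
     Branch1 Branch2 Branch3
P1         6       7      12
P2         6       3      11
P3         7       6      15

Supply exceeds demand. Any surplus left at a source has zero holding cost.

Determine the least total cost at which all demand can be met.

2945

One minimum-cost allocation:
  P1–Branch3: 112 boxes
  P2–Branch3: 99 boxes
  P3–Branch1: 29 boxes
  P3–Branch2: 29 boxes
  P3–Branch3: 9 boxes
Total cost = 2945.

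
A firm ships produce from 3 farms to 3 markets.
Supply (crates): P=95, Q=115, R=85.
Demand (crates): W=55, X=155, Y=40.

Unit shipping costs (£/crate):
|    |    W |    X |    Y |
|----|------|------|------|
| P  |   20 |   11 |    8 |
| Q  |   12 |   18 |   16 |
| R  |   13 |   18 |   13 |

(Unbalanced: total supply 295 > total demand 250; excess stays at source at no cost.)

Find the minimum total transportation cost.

3305

An optimal shipping plan:
  P–X: 95 × £11 = £1045
  Q–W: 55 × £12 = £660
  Q–X: 60 × £18 = £1080
  R–Y: 40 × £13 = £520
Total = 1045 + 660 + 1080 + 520 = £3305.
(Supply check: P ships 95; Q ships 115; R ships 40.)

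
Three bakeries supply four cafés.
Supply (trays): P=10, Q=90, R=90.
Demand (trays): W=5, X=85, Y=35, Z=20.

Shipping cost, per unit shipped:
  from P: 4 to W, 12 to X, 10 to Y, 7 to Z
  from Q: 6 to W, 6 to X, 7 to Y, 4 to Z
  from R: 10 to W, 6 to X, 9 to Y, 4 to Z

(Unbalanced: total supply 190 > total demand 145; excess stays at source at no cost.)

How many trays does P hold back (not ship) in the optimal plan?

5

An optimal plan:
  P to W: 5 × 4 = 20
  Q to X: 55 × 6 = 330
  Q to Y: 35 × 7 = 245
  R to X: 30 × 6 = 180
  R to Z: 20 × 4 = 80
Total cost = 855.
P ships 5 of its 10, leaving 5.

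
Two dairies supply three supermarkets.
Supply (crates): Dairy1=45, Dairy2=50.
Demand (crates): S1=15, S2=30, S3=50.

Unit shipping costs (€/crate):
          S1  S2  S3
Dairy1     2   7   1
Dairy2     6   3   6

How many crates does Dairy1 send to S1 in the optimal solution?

0

The minimum-cost plan:
  Dairy1–S3: 45 × €1 = €45
  Dairy2–S1: 15 × €6 = €90
  Dairy2–S2: 30 × €3 = €90
  Dairy2–S3: 5 × €6 = €30
Total cost = €255.
The route Dairy1→S1 is not used.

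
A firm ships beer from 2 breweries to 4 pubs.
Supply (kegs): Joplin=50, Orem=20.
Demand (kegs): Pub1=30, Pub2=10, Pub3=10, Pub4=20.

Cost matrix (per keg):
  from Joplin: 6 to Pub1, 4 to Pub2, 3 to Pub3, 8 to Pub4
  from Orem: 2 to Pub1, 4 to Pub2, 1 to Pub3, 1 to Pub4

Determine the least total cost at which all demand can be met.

270

Optimal allocation:
  Joplin->Pub1: 30 × 6 = 180
  Joplin->Pub2: 10 × 4 = 40
  Joplin->Pub3: 10 × 3 = 30
  Orem->Pub4: 20 × 1 = 20
Total = 180 + 40 + 30 + 20 = 270.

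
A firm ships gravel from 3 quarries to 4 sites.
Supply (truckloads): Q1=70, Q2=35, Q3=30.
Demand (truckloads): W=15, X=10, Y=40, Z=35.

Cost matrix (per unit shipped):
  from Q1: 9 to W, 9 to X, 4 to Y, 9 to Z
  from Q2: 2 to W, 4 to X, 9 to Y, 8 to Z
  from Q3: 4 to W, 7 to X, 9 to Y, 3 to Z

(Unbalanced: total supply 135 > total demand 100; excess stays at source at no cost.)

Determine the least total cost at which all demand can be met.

360

An optimal shipping plan:
  Q1→Y: 40 × 4 = 160
  Q2→W: 15 × 2 = 30
  Q2→X: 10 × 4 = 40
  Q2→Z: 5 × 8 = 40
  Q3→Z: 30 × 3 = 90
Total = 160 + 30 + 40 + 40 + 90 = 360.
(Supply check: Q1 ships 40; Q2 ships 30; Q3 ships 30.)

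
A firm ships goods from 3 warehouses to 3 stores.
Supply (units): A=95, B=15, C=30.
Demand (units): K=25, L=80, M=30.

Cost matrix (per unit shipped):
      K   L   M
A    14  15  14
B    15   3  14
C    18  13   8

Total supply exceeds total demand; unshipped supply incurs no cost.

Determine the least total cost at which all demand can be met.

1610

Optimal allocation:
  A→K: 25 units
  A→L: 65 units
  B→L: 15 units
  C→M: 30 units
Total cost = 1610.
(Supply check: A ships 90; B ships 15; C ships 30.)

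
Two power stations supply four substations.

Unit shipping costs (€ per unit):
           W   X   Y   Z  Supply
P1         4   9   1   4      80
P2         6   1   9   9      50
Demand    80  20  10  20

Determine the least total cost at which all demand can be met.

490

One minimum-cost allocation:
  P1->W: 50 × €4 = €200
  P1->Y: 10 × €1 = €10
  P1->Z: 20 × €4 = €80
  P2->W: 30 × €6 = €180
  P2->X: 20 × €1 = €20
Total = 200 + 10 + 80 + 180 + 20 = €490.
(Supply check: P1 ships 80; P2 ships 50.)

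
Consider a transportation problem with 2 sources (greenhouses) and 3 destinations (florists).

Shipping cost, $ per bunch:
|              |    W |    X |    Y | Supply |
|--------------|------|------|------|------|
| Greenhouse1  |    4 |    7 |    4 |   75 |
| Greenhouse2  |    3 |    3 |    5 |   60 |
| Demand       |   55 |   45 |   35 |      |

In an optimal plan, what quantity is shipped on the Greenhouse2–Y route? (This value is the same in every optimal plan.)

0

Optimal shipments:
  Greenhouse1 to W: 40 × $4 = $160
  Greenhouse1 to Y: 35 × $4 = $140
  Greenhouse2 to W: 15 × $3 = $45
  Greenhouse2 to X: 45 × $3 = $135
Total cost = $480.
The route Greenhouse2→Y is not used.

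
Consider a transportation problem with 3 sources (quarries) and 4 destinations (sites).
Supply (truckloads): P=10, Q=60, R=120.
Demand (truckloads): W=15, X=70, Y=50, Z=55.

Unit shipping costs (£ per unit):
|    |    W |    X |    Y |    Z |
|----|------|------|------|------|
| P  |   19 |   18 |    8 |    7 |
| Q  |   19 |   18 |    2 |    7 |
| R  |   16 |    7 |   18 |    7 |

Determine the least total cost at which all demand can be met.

An optimal shipping plan:
  P→Z: 10 × £7 = £70
  Q→Y: 50 × £2 = £100
  Q→Z: 10 × £7 = £70
  R→W: 15 × £16 = £240
  R→X: 70 × £7 = £490
  R→Z: 35 × £7 = £245
Total = 70 + 100 + 70 + 240 + 490 + 245 = £1215.

1215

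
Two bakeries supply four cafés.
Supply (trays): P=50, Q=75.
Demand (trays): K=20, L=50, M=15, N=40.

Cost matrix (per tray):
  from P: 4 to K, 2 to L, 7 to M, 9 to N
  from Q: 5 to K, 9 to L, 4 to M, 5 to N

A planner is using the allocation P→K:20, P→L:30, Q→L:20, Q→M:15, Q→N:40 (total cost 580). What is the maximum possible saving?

Current plan cost = 20·4 + 30·2 + 20·9 + 15·4 + 40·5 = 580.
Optimal plan:
  P to L: 50 × 2 = 100
  Q to K: 20 × 5 = 100
  Q to M: 15 × 4 = 60
  Q to N: 40 × 5 = 200
Optimal cost = 460.
Saving = 580 − 460 = 120.

120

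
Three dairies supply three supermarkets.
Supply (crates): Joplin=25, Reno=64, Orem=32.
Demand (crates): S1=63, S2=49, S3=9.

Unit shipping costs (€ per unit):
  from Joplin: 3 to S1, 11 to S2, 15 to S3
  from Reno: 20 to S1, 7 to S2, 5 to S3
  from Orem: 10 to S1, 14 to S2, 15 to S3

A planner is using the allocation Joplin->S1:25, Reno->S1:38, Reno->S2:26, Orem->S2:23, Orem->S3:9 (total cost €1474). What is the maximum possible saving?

571

Current plan cost = 25·3 + 38·20 + 26·7 + 23·14 + 9·15 = €1474.
Optimal plan:
  Joplin->S1: 25 × €3 = €75
  Reno->S1: 6 × €20 = €120
  Reno->S2: 49 × €7 = €343
  Reno->S3: 9 × €5 = €45
  Orem->S1: 32 × €10 = €320
Optimal cost = €903.
Saving = 1474 − 903 = €571.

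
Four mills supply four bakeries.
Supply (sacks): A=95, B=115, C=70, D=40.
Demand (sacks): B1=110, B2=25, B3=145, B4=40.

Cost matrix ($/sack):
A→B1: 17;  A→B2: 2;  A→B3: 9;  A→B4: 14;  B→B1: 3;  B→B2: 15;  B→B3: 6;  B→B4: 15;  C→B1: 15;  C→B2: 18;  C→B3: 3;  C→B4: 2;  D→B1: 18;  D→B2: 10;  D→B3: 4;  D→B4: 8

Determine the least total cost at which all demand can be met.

1370

A cheapest plan:
  A->B2: 25 sacks
  A->B3: 70 sacks
  B->B1: 110 sacks
  B->B3: 5 sacks
  C->B3: 30 sacks
  C->B4: 40 sacks
  D->B3: 40 sacks
Total cost = $1370.
(Supply check: A ships 95; B ships 115; C ships 70; D ships 40.)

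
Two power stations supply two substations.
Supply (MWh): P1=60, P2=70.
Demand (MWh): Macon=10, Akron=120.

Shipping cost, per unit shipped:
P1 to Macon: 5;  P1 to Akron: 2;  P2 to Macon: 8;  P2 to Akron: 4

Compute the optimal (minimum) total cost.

430

Optimal allocation:
  P1 to Macon: 10 MWh
  P1 to Akron: 50 MWh
  P2 to Akron: 70 MWh
Total cost = 430.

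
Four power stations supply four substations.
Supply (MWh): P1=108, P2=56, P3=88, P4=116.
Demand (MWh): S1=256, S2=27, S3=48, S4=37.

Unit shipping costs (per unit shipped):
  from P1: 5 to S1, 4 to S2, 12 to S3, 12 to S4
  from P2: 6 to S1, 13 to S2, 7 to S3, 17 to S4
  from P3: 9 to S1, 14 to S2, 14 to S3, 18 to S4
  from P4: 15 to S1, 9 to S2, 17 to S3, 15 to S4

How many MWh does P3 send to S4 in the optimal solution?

0

Optimal shipments:
  P1->S1: 108 × 5 = 540
  P2->S1: 8 × 6 = 48
  P2->S3: 48 × 7 = 336
  P3->S1: 88 × 9 = 792
  P4->S1: 52 × 15 = 780
  P4->S2: 27 × 9 = 243
  P4->S4: 37 × 15 = 555
Total cost = 3294.
The route P3→S4 is not used.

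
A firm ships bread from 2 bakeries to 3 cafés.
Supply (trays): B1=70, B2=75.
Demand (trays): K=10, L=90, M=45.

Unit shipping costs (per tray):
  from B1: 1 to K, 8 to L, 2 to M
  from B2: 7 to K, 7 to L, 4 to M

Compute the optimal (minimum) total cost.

745

A cheapest plan:
  B1→K: 10 × 1 = 10
  B1→L: 15 × 8 = 120
  B1→M: 45 × 2 = 90
  B2→L: 75 × 7 = 525
Total = 10 + 120 + 90 + 525 = 745.
(Supply check: B1 ships 70; B2 ships 75.)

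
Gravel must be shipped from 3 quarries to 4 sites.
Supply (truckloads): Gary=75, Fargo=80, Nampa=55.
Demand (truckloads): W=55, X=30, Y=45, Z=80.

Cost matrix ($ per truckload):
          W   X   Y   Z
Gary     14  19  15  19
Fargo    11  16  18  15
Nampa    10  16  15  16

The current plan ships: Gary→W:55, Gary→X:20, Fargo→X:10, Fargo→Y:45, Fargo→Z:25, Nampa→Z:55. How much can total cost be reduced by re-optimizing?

Current plan cost = 55·14 + 20·19 + 10·16 + 45·18 + 25·15 + 55·16 = $3375.
Optimal plan:
  Gary→X: 30 truckloads
  Gary→Y: 45 truckloads
  Fargo→Z: 80 truckloads
  Nampa→W: 55 truckloads
Optimal cost = $2995.
Saving = 3375 − 2995 = $380.

380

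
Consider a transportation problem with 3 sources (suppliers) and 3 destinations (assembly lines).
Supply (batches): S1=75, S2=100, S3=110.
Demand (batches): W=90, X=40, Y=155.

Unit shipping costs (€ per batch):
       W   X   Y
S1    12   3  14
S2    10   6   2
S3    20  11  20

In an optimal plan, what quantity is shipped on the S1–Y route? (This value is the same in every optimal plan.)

0

The minimum-cost plan:
  S1->W: 35 × €12 = €420
  S1->X: 40 × €3 = €120
  S2->Y: 100 × €2 = €200
  S3->W: 55 × €20 = €1100
  S3->Y: 55 × €20 = €1100
Total cost = €2940.
The route S1→Y is not used.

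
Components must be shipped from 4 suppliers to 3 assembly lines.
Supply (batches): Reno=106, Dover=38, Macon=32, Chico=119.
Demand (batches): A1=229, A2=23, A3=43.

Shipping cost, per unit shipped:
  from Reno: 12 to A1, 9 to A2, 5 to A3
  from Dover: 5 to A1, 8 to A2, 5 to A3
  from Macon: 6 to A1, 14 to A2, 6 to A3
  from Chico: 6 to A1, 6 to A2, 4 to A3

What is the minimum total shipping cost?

1998

Optimal allocation:
  Reno to A1: 40 × 12 = 480
  Reno to A2: 23 × 9 = 207
  Reno to A3: 43 × 5 = 215
  Dover to A1: 38 × 5 = 190
  Macon to A1: 32 × 6 = 192
  Chico to A1: 119 × 6 = 714
Total = 480 + 207 + 215 + 190 + 192 + 714 = 1998.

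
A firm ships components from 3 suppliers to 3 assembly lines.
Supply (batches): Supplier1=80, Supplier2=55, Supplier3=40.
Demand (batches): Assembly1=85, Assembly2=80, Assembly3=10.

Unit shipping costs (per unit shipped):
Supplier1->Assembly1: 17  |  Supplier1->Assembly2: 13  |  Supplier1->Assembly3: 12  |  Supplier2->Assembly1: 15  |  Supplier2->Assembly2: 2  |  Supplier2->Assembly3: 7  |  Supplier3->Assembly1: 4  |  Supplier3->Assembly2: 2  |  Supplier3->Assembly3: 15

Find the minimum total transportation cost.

1480

One minimum-cost allocation:
  Supplier1–Assembly1: 45 × 17 = 765
  Supplier1–Assembly2: 25 × 13 = 325
  Supplier1–Assembly3: 10 × 12 = 120
  Supplier2–Assembly2: 55 × 2 = 110
  Supplier3–Assembly1: 40 × 4 = 160
Total = 765 + 325 + 120 + 110 + 160 = 1480.
(Supply check: Supplier1 ships 80; Supplier2 ships 55; Supplier3 ships 40.)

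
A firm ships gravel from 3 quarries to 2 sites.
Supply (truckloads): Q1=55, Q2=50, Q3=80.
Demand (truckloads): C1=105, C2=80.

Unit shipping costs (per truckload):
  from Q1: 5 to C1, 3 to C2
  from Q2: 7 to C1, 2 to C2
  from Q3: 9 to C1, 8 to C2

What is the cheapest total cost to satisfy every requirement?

Optimal allocation:
  Q1->C1: 25 × 5 = 125
  Q1->C2: 30 × 3 = 90
  Q2->C2: 50 × 2 = 100
  Q3->C1: 80 × 9 = 720
Total = 125 + 90 + 100 + 720 = 1035.

1035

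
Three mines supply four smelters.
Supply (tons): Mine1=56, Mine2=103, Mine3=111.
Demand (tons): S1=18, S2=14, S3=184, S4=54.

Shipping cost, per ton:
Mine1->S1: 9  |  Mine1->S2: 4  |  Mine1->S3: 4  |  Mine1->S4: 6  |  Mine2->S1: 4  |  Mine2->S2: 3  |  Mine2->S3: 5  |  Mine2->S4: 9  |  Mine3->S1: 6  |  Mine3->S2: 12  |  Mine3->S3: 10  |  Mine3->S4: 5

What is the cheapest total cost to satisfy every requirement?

1479

One minimum-cost allocation:
  Mine1->S3: 56 × 4 = 224
  Mine2->S2: 14 × 3 = 42
  Mine2->S3: 89 × 5 = 445
  Mine3->S1: 18 × 6 = 108
  Mine3->S3: 39 × 10 = 390
  Mine3->S4: 54 × 5 = 270
Total = 224 + 42 + 445 + 108 + 390 + 270 = 1479.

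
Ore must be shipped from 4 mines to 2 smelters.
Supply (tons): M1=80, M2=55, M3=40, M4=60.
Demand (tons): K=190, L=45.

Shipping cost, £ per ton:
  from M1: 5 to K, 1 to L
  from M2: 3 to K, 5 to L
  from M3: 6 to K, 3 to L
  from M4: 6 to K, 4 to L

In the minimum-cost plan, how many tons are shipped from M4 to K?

Solving gives:
  M1->K: 35 × £5 = £175
  M1->L: 45 × £1 = £45
  M2->K: 55 × £3 = £165
  M3->K: 40 × £6 = £240
  M4->K: 60 × £6 = £360
Total cost = £985.
So M4→K carries 60 tons.

60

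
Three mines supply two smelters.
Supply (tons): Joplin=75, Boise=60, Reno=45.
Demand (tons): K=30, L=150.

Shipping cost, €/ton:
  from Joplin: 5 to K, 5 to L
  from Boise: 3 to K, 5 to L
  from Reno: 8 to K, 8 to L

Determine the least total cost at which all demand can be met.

975

Optimal allocation:
  Joplin to L: 75 × €5 = €375
  Boise to K: 30 × €3 = €90
  Boise to L: 30 × €5 = €150
  Reno to L: 45 × €8 = €360
Total = 375 + 90 + 150 + 360 = €975.
(Supply check: Joplin ships 75; Boise ships 60; Reno ships 45.)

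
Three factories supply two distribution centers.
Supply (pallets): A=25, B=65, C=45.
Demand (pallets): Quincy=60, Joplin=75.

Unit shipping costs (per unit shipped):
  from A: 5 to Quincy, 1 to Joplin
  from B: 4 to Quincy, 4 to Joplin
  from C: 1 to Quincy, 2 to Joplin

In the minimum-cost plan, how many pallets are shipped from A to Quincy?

Optimal shipments:
  A to Joplin: 25 × 1 = 25
  B to Quincy: 15 × 4 = 60
  B to Joplin: 50 × 4 = 200
  C to Quincy: 45 × 1 = 45
Total cost = 330.
The route A→Quincy is not used.

0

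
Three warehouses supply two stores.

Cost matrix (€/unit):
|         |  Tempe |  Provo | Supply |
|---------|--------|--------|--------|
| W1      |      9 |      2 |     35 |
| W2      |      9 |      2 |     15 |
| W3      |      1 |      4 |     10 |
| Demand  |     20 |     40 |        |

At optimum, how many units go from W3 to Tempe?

Solving gives:
  W1→Tempe: 10 × €9 = €90
  W1→Provo: 25 × €2 = €50
  W2→Provo: 15 × €2 = €30
  W3→Tempe: 10 × €1 = €10
Total cost = €180.
So W3→Tempe carries 10 units.

10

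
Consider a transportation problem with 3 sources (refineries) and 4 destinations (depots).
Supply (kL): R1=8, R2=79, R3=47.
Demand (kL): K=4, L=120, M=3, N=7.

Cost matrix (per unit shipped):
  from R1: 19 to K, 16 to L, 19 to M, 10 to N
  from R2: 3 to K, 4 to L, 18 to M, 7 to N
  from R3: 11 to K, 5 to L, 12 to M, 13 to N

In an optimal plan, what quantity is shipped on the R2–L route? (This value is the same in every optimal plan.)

The minimum-cost plan:
  R1–M: 1 × 19 = 19
  R1–N: 7 × 10 = 70
  R2–K: 4 × 3 = 12
  R2–L: 75 × 4 = 300
  R3–L: 45 × 5 = 225
  R3–M: 2 × 12 = 24
Total cost = 650.
So R2→L carries 75 kL.

75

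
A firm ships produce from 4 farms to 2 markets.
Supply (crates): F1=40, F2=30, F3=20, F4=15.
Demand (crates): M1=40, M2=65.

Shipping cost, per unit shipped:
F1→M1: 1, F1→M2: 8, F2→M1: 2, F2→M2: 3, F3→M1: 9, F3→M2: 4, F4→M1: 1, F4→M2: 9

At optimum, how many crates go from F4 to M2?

0

Optimal shipments:
  F1→M1: 25 crates
  F1→M2: 15 crates
  F2→M2: 30 crates
  F3→M2: 20 crates
  F4→M1: 15 crates
Total cost = 330.
The route F4→M2 is not used.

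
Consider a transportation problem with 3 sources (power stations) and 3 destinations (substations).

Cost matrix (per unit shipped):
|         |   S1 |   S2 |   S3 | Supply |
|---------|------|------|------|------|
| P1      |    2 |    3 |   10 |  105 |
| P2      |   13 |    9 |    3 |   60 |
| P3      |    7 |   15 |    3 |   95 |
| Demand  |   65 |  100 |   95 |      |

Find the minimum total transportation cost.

1015

Optimal allocation:
  P1 to S1: 5 × 2 = 10
  P1 to S2: 100 × 3 = 300
  P2 to S3: 60 × 3 = 180
  P3 to S1: 60 × 7 = 420
  P3 to S3: 35 × 3 = 105
Total = 10 + 300 + 180 + 420 + 105 = 1015.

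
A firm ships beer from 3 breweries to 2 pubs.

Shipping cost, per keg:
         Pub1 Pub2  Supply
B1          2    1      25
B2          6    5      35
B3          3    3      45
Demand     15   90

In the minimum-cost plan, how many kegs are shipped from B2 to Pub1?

Optimal shipments:
  B1 to Pub2: 25 × 1 = 25
  B2 to Pub2: 35 × 5 = 175
  B3 to Pub1: 15 × 3 = 45
  B3 to Pub2: 30 × 3 = 90
Total cost = 335.
The route B2→Pub1 is not used.

0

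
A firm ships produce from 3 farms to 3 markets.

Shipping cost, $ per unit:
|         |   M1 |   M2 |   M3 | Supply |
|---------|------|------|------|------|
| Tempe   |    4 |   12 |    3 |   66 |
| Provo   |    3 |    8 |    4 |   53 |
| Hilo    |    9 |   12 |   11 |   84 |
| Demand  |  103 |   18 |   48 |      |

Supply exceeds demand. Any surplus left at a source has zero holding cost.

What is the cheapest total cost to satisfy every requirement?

879

One minimum-cost allocation:
  Tempe–M1: 18 × $4 = $72
  Tempe–M3: 48 × $3 = $144
  Provo–M1: 53 × $3 = $159
  Hilo–M1: 32 × $9 = $288
  Hilo–M2: 18 × $12 = $216
Total = 72 + 144 + 159 + 288 + 216 = $879.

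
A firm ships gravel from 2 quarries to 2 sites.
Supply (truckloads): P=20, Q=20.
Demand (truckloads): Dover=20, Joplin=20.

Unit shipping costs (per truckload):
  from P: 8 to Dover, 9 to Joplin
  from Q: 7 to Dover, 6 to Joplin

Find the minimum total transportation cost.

Optimal allocation:
  P–Dover: 20 × 8 = 160
  Q–Joplin: 20 × 6 = 120
Total = 160 + 120 = 280.

280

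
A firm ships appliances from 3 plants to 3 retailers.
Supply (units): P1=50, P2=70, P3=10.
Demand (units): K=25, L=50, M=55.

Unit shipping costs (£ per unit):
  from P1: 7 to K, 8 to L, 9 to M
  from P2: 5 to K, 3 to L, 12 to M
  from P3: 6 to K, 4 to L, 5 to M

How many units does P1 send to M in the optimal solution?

45

The minimum-cost plan:
  P1->K: 5 × £7 = £35
  P1->M: 45 × £9 = £405
  P2->K: 20 × £5 = £100
  P2->L: 50 × £3 = £150
  P3->M: 10 × £5 = £50
Total cost = £740.
So P1→M carries 45 units.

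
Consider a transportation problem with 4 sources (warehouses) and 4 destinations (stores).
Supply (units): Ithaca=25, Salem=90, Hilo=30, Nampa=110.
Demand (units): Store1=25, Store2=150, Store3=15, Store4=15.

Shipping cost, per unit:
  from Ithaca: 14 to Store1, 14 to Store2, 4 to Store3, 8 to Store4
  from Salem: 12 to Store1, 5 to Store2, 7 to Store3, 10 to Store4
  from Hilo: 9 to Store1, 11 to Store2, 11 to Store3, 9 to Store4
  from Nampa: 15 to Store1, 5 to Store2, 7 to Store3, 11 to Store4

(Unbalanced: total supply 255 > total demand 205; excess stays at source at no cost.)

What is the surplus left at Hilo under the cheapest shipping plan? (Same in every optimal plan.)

An optimal plan:
  Ithaca–Store3: 15 × 4 = 60
  Ithaca–Store4: 10 × 8 = 80
  Salem–Store2: 90 × 5 = 450
  Hilo–Store1: 25 × 9 = 225
  Hilo–Store4: 5 × 9 = 45
  Nampa–Store2: 60 × 5 = 300
Total cost = 1160.
Hilo ships 30 of its 30, leaving 0.

0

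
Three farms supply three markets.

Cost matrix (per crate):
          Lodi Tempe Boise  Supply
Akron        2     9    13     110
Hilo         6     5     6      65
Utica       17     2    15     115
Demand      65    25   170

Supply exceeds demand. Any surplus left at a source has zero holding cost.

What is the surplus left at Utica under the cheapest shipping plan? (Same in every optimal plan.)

30

Minimum-cost shipments:
  Akron to Lodi: 65 × 2 = 130
  Akron to Boise: 45 × 13 = 585
  Hilo to Boise: 65 × 6 = 390
  Utica to Tempe: 25 × 2 = 50
  Utica to Boise: 60 × 15 = 900
Total cost = 2055.
Utica ships 85 of its 115, leaving 30.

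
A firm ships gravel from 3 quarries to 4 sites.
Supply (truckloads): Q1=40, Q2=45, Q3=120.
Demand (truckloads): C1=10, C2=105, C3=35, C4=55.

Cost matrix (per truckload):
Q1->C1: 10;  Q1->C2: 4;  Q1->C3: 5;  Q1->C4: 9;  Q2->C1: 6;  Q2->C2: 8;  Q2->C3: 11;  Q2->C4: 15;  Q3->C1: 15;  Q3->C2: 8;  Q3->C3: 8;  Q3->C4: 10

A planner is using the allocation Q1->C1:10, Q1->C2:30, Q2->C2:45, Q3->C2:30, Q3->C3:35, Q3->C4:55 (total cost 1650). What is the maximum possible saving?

80

Current plan cost = 10·10 + 30·4 + 45·8 + 30·8 + 35·8 + 55·10 = 1650.
Optimal plan:
  Q1–C2: 40 × 4 = 160
  Q2–C1: 10 × 6 = 60
  Q2–C2: 35 × 8 = 280
  Q3–C2: 30 × 8 = 240
  Q3–C3: 35 × 8 = 280
  Q3–C4: 55 × 10 = 550
Optimal cost = 1570.
Saving = 1650 − 1570 = 80.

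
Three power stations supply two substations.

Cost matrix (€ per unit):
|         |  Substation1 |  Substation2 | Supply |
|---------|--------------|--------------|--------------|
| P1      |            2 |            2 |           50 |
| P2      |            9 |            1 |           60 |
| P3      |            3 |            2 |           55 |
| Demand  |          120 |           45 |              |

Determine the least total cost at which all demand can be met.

Optimal allocation:
  P1->Substation1: 50 × €2 = €100
  P2->Substation1: 15 × €9 = €135
  P2->Substation2: 45 × €1 = €45
  P3->Substation1: 55 × €3 = €165
Total = 100 + 135 + 45 + 165 = €445.

445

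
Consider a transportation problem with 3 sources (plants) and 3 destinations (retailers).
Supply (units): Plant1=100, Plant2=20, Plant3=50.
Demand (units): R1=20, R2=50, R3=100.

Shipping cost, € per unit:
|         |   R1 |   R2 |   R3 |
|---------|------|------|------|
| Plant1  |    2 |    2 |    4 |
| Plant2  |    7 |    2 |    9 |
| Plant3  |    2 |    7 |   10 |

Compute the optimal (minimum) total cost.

690

An optimal shipping plan:
  Plant1 to R3: 100 × €4 = €400
  Plant2 to R2: 20 × €2 = €40
  Plant3 to R1: 20 × €2 = €40
  Plant3 to R2: 30 × €7 = €210
Total = 400 + 40 + 40 + 210 = €690.
(Supply check: Plant1 ships 100; Plant2 ships 20; Plant3 ships 50.)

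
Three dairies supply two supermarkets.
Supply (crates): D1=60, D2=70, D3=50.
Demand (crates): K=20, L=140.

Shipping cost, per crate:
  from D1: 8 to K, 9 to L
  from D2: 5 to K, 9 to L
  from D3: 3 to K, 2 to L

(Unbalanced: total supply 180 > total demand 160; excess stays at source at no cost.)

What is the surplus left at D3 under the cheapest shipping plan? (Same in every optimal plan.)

An optimal plan:
  D1–L: 60 × 9 = 540
  D2–K: 20 × 5 = 100
  D2–L: 30 × 9 = 270
  D3–L: 50 × 2 = 100
Total cost = 1010.
D3 ships 50 of its 50, leaving 0.

0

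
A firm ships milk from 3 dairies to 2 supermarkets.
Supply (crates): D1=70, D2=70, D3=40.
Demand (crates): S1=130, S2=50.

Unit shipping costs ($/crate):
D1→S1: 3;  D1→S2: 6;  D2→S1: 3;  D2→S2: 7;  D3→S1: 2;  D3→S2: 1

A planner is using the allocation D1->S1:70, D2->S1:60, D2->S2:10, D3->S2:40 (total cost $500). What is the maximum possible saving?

Current plan cost = 70·3 + 60·3 + 10·7 + 40·1 = $500.
Optimal plan:
  D1 to S1: 60 × $3 = $180
  D1 to S2: 10 × $6 = $60
  D2 to S1: 70 × $3 = $210
  D3 to S2: 40 × $1 = $40
Optimal cost = $490.
Saving = 500 − 490 = $10.

10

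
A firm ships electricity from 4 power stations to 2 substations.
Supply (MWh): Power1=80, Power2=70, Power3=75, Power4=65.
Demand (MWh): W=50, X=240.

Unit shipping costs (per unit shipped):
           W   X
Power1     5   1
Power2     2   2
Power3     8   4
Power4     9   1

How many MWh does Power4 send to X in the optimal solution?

65

Solving gives:
  Power1→X: 80 × 1 = 80
  Power2→W: 50 × 2 = 100
  Power2→X: 20 × 2 = 40
  Power3→X: 75 × 4 = 300
  Power4→X: 65 × 1 = 65
Total cost = 585.
So Power4→X carries 65 MWh.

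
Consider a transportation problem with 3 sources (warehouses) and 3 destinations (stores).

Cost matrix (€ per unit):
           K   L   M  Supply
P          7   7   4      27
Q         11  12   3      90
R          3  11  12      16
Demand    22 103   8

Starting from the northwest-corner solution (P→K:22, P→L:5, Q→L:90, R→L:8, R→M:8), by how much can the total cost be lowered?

Current plan cost = 22·7 + 5·7 + 90·12 + 8·11 + 8·12 = €1453.
Optimal plan:
  P->L: 27 × €7 = €189
  Q->K: 6 × €11 = €66
  Q->L: 76 × €12 = €912
  Q->M: 8 × €3 = €24
  R->K: 16 × €3 = €48
Optimal cost = €1239.
Saving = 1453 − 1239 = €214.

214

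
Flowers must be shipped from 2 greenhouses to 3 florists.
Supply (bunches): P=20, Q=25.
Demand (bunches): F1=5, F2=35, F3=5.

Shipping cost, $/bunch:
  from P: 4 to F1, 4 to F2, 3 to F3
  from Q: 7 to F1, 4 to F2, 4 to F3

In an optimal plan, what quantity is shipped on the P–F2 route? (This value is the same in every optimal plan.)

10

The minimum-cost plan:
  P->F1: 5 × $4 = $20
  P->F2: 10 × $4 = $40
  P->F3: 5 × $3 = $15
  Q->F2: 25 × $4 = $100
Total cost = $175.
So P→F2 carries 10 bunches.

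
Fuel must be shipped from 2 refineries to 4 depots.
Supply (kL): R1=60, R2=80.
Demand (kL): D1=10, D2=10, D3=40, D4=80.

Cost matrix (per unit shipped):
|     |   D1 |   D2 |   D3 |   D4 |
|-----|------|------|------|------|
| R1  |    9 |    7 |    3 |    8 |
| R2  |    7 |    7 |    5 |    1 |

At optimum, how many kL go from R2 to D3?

Solving gives:
  R1→D1: 10 kL
  R1→D2: 10 kL
  R1→D3: 40 kL
  R2→D4: 80 kL
Total cost = 360.
The route R2→D3 is not used.

0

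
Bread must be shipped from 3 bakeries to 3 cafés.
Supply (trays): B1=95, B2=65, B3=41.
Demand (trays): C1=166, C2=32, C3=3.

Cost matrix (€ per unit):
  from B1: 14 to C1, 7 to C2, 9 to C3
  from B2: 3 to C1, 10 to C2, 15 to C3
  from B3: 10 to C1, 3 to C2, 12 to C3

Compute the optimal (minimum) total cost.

1696

Optimal allocation:
  B1->C1: 60 × €14 = €840
  B1->C2: 32 × €7 = €224
  B1->C3: 3 × €9 = €27
  B2->C1: 65 × €3 = €195
  B3->C1: 41 × €10 = €410
Total = 840 + 224 + 27 + 195 + 410 = €1696.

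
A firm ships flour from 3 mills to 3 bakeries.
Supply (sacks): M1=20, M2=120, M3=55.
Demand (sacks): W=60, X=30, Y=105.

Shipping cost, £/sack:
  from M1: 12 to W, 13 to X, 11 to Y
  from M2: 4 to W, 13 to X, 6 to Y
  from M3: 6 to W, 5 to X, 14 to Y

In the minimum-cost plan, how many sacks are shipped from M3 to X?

Solving gives:
  M1→Y: 20 × £11 = £220
  M2→W: 35 × £4 = £140
  M2→Y: 85 × £6 = £510
  M3→W: 25 × £6 = £150
  M3→X: 30 × £5 = £150
Total cost = £1170.
So M3→X carries 30 sacks.

30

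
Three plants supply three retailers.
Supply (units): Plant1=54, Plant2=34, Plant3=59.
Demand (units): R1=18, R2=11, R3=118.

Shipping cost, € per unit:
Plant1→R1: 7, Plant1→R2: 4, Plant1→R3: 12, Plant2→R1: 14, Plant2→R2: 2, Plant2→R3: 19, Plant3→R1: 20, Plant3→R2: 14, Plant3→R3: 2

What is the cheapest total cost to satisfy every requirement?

A cheapest plan:
  Plant1->R3: 54 × €12 = €648
  Plant2->R1: 18 × €14 = €252
  Plant2->R2: 11 × €2 = €22
  Plant2->R3: 5 × €19 = €95
  Plant3->R3: 59 × €2 = €118
Total = 648 + 252 + 22 + 95 + 118 = €1135.
(Supply check: Plant1 ships 54; Plant2 ships 34; Plant3 ships 59.)

1135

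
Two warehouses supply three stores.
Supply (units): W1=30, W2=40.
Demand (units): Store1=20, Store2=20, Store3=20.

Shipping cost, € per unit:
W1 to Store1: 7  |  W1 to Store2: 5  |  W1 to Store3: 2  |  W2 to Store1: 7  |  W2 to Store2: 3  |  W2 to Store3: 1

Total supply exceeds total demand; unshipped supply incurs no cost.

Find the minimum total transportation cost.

Optimal allocation:
  W1->Store1: 20 units
  W2->Store2: 20 units
  W2->Store3: 20 units
Total cost = €220.
(Supply check: W1 ships 20; W2 ships 40.)

220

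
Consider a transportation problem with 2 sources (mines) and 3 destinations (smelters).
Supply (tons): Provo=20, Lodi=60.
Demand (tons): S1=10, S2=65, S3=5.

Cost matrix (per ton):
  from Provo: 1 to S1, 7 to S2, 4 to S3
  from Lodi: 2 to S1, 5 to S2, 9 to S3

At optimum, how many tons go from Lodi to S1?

0

The minimum-cost plan:
  Provo–S1: 10 × 1 = 10
  Provo–S2: 5 × 7 = 35
  Provo–S3: 5 × 4 = 20
  Lodi–S2: 60 × 5 = 300
Total cost = 365.
The route Lodi→S1 is not used.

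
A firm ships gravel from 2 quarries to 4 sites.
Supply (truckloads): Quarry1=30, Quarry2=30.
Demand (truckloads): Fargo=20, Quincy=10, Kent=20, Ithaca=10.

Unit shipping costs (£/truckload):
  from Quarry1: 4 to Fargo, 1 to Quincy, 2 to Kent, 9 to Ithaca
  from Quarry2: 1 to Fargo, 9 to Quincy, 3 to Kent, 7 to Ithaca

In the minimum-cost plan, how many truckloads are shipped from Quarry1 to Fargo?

0

The minimum-cost plan:
  Quarry1–Quincy: 10 × £1 = £10
  Quarry1–Kent: 20 × £2 = £40
  Quarry2–Fargo: 20 × £1 = £20
  Quarry2–Ithaca: 10 × £7 = £70
Total cost = £140.
The route Quarry1→Fargo is not used.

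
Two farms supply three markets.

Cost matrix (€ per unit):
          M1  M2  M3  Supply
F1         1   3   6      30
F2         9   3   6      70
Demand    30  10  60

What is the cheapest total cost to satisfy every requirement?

Optimal allocation:
  F1–M1: 30 crates
  F2–M2: 10 crates
  F2–M3: 60 crates
Total cost = €420.

420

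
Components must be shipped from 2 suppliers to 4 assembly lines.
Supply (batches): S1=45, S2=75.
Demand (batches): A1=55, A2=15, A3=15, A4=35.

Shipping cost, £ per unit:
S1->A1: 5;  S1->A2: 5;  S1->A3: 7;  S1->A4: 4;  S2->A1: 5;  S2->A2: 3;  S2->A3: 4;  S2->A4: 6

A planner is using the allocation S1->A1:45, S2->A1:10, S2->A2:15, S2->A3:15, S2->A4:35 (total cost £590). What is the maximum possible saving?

Current plan cost = 45·5 + 10·5 + 15·3 + 15·4 + 35·6 = £590.
Optimal plan:
  S1->A1: 10 batches
  S1->A4: 35 batches
  S2->A1: 45 batches
  S2->A2: 15 batches
  S2->A3: 15 batches
Optimal cost = £520.
Saving = 590 − 520 = £70.

70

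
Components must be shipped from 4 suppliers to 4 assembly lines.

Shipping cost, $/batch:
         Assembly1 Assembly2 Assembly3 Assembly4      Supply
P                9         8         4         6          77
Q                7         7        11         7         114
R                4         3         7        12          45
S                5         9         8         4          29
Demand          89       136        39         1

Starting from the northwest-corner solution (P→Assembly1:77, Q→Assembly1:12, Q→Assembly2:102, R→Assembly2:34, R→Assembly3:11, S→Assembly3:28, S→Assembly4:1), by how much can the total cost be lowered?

362

Current plan cost = 77·9 + 12·7 + 102·7 + 34·3 + 11·7 + 28·8 + 1·4 = $1898.
Optimal plan:
  P→Assembly2: 37 × $8 = $296
  P→Assembly3: 39 × $4 = $156
  P→Assembly4: 1 × $6 = $6
  Q→Assembly1: 60 × $7 = $420
  Q→Assembly2: 54 × $7 = $378
  R→Assembly2: 45 × $3 = $135
  S→Assembly1: 29 × $5 = $145
Optimal cost = $1536.
Saving = 1898 − 1536 = $362.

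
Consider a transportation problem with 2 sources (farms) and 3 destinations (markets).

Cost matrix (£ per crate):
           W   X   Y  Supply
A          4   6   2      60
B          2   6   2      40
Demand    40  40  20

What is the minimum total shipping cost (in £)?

360

An optimal shipping plan:
  A–X: 40 crates
  A–Y: 20 crates
  B–W: 40 crates
Total cost = £360.
(Supply check: A ships 60; B ships 40.)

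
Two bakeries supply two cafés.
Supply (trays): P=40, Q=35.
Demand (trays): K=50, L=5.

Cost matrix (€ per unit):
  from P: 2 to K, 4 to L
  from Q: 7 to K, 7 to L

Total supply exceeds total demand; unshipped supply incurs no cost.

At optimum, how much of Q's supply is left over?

20

Minimum-cost shipments:
  P->K: 40 trays
  Q->K: 10 trays
  Q->L: 5 trays
Total cost = €185.
Q ships 15 of its 35, leaving 20.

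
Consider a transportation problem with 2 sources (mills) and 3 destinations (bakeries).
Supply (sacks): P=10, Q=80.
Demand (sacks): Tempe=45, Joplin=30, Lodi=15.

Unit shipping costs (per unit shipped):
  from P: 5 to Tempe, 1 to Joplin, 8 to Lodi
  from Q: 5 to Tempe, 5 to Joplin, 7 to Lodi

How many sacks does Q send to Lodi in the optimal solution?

Optimal shipments:
  P to Joplin: 10 × 1 = 10
  Q to Tempe: 45 × 5 = 225
  Q to Joplin: 20 × 5 = 100
  Q to Lodi: 15 × 7 = 105
Total cost = 440.
So Q→Lodi carries 15 sacks.

15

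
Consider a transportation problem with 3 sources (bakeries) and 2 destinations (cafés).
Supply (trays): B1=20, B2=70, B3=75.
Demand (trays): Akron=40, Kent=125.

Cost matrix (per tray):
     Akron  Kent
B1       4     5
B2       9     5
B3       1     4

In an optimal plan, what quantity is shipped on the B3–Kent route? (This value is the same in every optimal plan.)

The minimum-cost plan:
  B1->Kent: 20 × 5 = 100
  B2->Kent: 70 × 5 = 350
  B3->Akron: 40 × 1 = 40
  B3->Kent: 35 × 4 = 140
Total cost = 630.
So B3→Kent carries 35 trays.

35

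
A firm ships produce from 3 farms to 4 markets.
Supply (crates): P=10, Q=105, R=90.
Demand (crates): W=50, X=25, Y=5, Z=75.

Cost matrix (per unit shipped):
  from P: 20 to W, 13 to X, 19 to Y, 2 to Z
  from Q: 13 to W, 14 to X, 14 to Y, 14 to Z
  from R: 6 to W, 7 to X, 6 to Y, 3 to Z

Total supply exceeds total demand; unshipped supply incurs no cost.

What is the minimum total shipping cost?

A cheapest plan:
  P->Z: 10 × 2 = 20
  Q->W: 50 × 13 = 650
  Q->X: 5 × 14 = 70
  R->X: 20 × 7 = 140
  R->Y: 5 × 6 = 30
  R->Z: 65 × 3 = 195
Total = 20 + 650 + 70 + 140 + 30 + 195 = 1105.

1105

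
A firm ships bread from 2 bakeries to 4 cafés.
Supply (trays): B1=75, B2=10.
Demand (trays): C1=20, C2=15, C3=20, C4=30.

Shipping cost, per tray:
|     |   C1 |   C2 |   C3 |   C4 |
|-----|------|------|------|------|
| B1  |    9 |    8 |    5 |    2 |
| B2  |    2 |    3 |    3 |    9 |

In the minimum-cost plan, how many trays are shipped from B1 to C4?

30

Solving gives:
  B1→C1: 10 trays
  B1→C2: 15 trays
  B1→C3: 20 trays
  B1→C4: 30 trays
  B2→C1: 10 trays
Total cost = 390.
So B1→C4 carries 30 trays.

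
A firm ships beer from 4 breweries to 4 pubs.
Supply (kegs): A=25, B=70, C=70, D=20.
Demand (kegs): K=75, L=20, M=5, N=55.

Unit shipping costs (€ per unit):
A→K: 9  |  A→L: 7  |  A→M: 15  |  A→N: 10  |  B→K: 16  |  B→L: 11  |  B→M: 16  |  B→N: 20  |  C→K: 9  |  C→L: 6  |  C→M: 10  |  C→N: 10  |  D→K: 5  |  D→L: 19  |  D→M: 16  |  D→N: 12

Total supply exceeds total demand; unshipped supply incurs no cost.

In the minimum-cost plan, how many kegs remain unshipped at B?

30

Minimum-cost shipments:
  A->N: 25 kegs
  B->K: 15 kegs
  B->L: 20 kegs
  B->M: 5 kegs
  C->K: 40 kegs
  C->N: 30 kegs
  D->K: 20 kegs
Total cost = €1550.
B ships 40 of its 70, leaving 30.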